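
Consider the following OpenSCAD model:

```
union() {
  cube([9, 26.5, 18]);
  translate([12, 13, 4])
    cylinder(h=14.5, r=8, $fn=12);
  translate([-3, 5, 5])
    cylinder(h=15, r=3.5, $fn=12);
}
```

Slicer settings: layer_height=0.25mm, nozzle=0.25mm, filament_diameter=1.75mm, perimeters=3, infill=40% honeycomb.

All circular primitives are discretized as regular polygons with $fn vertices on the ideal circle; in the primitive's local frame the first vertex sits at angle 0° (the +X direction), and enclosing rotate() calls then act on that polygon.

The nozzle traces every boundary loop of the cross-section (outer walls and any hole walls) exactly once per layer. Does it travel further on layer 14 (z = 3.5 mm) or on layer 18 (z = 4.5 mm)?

Layer 14 (z = 3.5): the cube (footprint 9×26.5) is included at this height (perimeter 71.00 mm); the cylinder at (12, 13) does not reach this height (z outside [4, 18.5]); the cylinder at (-3, 5) does not reach this height (z outside [5, 20]); Combining (union): only the 9×26.5 cube is present, so the union is just that shape — boundary = 71.00 mm. So its perimeter = 71.00 mm. Layer 18 (z = 4.5): the 9×26.5 cube contributes its full rectangle (perimeter 71.00 mm); the cylinder at (12, 13): section is a regular 12-gon, circumradius r=8 (perimeter = 2·12·8.000·sin(180°/12) = 49.69 mm); the cylinder at (-3, 5) is not intersected at this z (z outside [5, 20]); Taking the union: the regions partially overlap (shared area 50.41 mm²), so the edge portions inside another operand are dropped and the merged outline is re-measured after clipping — boundary = 87.67 mm. So its perimeter = 87.67 mm. Layer 18 is larger (87.67 vs 71.00 mm).

layer 18 (z = 4.5 mm)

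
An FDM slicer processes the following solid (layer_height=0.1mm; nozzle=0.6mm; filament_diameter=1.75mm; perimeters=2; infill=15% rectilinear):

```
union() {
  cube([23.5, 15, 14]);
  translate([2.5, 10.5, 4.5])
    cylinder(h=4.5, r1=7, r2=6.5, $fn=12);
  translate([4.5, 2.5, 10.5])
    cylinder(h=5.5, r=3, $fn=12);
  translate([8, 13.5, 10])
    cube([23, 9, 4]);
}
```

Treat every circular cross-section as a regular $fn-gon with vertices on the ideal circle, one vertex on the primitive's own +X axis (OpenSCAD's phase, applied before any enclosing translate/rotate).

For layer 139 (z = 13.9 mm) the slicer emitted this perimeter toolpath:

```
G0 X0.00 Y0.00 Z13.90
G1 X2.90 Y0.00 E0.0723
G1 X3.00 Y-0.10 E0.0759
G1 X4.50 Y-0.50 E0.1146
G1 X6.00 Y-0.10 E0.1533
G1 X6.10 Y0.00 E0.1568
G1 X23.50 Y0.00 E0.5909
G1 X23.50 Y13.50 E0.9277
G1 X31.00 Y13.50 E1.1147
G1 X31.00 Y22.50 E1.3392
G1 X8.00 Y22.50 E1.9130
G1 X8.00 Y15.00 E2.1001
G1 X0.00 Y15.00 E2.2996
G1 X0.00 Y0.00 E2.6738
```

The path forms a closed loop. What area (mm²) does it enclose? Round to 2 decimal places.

537.16 mm²

Apply the shoelace formula to the sequence of (X, Y) vertices; enclosed area = 537.16 mm².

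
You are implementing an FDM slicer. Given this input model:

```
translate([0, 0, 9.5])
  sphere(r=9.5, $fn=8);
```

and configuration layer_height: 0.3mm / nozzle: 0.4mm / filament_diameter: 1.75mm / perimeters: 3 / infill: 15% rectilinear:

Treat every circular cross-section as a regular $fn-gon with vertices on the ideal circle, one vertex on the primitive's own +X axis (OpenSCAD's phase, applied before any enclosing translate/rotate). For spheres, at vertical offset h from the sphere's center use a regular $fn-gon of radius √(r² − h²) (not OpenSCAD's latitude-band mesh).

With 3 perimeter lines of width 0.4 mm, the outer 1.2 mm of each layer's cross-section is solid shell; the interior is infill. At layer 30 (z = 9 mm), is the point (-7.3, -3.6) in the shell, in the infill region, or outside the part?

At z = 9 mm: the sphere: section is a regular 8-gon, circumradius = √(r²−h²) = √(9.5²−0.5²) = 9.487. Overall, the cross-section is a single solid region. The nearest boundary edge runs (-9.49, 0.00)→(-6.71, -6.71); distance from the point to it = 0.64 mm. The point is inside the cross-section, 0.64 mm from the nearest boundary — within the 1.2 mm shell band (3 × 0.4).

shell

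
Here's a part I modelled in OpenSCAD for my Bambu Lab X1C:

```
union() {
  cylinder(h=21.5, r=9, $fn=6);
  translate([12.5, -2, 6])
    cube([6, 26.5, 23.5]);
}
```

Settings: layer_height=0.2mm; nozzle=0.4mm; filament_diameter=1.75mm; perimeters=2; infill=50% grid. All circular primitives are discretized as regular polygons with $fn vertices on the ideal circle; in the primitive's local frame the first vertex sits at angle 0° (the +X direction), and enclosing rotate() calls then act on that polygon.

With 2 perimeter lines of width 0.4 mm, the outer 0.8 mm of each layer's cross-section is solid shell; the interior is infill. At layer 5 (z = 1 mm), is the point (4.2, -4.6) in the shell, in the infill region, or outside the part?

At z = 1 mm: the r=9 cylinder contributes a regular 6-gon of circumradius 9; the cube at (12.5, -2) is not intersected at this z (z outside [6, 29.5]); Taking the union: only the r=9 cylinder is present, so the union is just that shape — 1 connected region. Overall, the cross-section is a single solid region. The nearest boundary edge runs (4.50, -7.79)→(9.00, 0.00); distance from the point to it = 1.86 mm. The point is inside the cross-section and 1.86 mm from the nearest boundary — more than the 0.8 mm shell width (2 × 0.4), so it's in the infill interior.

infill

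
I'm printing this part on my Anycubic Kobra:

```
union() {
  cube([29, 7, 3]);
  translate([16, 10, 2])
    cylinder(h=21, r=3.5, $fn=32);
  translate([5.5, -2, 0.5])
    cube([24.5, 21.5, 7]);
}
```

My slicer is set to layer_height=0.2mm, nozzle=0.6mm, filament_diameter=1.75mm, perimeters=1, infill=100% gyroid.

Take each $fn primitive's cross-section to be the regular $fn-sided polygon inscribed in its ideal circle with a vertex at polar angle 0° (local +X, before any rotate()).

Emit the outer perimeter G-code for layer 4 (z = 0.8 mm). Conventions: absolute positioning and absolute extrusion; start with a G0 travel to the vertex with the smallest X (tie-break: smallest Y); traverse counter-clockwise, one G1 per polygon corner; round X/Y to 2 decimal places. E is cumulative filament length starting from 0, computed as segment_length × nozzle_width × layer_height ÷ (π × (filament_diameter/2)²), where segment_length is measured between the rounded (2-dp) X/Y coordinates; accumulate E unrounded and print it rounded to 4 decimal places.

G0 X0.00 Y0.00 Z0.80
G1 X5.50 Y0.00 E0.2744
G1 X5.50 Y-2.00 E0.3742
G1 X30.00 Y-2.00 E1.5965
G1 X30.00 Y19.50 E2.6691
G1 X5.50 Y19.50 E3.8914
G1 X5.50 Y7.00 E4.5151
G1 X0.00 Y7.00 E4.7895
G1 X0.00 Y0.00 E5.1387

At z = 0.8 mm: the cube (footprint 29×7) is included at this height; the cylinder at (16, 10) is not intersected at this z (z outside [2, 23]); the 24.5×21.5 cube at (5.5, -2) contributes its full rectangle; Combining (union): the regions partially overlap (shared area 164.50 mm²), so overlapping operands fuse into one piece — 1 connected region. The outline is a single polygon with 8 vertices. Extrusion per mm of travel: 0.6 × 0.2 / (π × 0.875²) = 0.049890. Accumulating E over each segment gives final E = 5.1387.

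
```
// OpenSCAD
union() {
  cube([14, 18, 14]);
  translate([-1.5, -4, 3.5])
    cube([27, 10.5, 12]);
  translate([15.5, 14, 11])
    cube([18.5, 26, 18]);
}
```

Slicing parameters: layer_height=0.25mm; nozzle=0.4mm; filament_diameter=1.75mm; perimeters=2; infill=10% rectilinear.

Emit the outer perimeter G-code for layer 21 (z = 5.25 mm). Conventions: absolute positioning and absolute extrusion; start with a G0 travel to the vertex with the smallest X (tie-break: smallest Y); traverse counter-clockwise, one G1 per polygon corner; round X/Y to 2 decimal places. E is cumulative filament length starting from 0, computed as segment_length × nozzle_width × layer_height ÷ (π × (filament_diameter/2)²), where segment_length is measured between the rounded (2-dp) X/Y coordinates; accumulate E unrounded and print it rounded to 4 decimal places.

At z = 5.25 mm: the cube (footprint 14×18) is included at this height; the 27×10.5 cube at (-1.5, -4) contributes its full rectangle; the cube at (15.5, 14) is not intersected at this z (z outside [11, 29]); Merging all regions: the regions partially overlap (shared area 91.00 mm²), so overlapping operands fuse into one piece — 1 connected region. The outline is a single polygon with 8 vertices. Extrusion per mm of travel: 0.4 × 0.25 / (π × 0.875²) = 0.041575. Accumulating E over each segment gives final E = 4.0744.

G0 X-1.50 Y-4.00 Z5.25
G1 X25.50 Y-4.00 E1.1225
G1 X25.50 Y6.50 E1.5591
G1 X14.00 Y6.50 E2.0372
G1 X14.00 Y18.00 E2.5153
G1 X0.00 Y18.00 E3.0974
G1 X0.00 Y6.50 E3.5755
G1 X-1.50 Y6.50 E3.6378
G1 X-1.50 Y-4.00 E4.0744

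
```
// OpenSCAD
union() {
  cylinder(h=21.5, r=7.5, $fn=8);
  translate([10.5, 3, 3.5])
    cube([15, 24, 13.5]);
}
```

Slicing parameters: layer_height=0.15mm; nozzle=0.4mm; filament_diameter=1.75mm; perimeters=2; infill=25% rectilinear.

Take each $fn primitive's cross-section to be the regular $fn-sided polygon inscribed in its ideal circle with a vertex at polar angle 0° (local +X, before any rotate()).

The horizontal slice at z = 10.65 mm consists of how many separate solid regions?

2

At z = 10.65 mm: the r=7.5 cylinder gives a regular 8-gon of circumradius 7.5 (constant along its height); the cube at (10.5, 3) (footprint 15×24) is included at this height; Combining (union): the 2 present regions are separate (no shared area or edge), so areas and boundary lengths simply add and each stays a separate island — 2 connected regions. The result has 2 disconnected regions.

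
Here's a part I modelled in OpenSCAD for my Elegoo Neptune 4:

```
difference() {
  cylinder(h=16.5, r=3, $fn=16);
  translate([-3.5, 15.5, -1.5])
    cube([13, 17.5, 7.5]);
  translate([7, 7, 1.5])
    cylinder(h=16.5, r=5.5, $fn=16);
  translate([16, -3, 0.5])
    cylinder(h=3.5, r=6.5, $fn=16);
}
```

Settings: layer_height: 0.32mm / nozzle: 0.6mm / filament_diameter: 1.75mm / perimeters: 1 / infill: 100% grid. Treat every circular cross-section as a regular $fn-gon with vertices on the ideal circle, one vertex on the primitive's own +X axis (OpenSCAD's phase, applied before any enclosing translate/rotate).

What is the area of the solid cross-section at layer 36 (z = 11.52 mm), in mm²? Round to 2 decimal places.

27.55 mm²

At z = 11.52 mm: the r=3 cylinder gives a regular 16-gon of circumradius 3 (constant along its height) (area = (16/2)·3.000²·sin(360°/16) = 27.55 mm²); the cube at (-3.5, 15.5) is not intersected at this z (z outside [-1.5, 6]); the r=5.5 cylinder at (7, 7) gives a regular 16-gon of circumradius 5.5 (constant along its height) (area = (16/2)·5.500²·sin(360°/16) = 92.61 mm²); the cylinder at (16, -3) is not intersected at this z (z outside [0.5, 4]); Taking the first minus the rest: starting from the r=3 cylinder (27.55 mm²), the r=5.5 cylinder at (7, 7) misses the remaining region (no effect) — area = 27.55 mm². Overall, the cross-section is a single solid region. Net area = 27.55 mm².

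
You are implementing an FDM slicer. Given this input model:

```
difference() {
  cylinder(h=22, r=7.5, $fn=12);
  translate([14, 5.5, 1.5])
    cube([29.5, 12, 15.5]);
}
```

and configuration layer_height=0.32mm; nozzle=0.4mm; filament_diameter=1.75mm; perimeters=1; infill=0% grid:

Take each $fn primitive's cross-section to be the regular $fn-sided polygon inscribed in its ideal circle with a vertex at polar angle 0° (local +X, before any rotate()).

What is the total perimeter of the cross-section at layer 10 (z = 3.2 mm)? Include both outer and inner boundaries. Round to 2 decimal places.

At z = 3.2 mm: the cylinder: section is a regular 12-gon, circumradius r=7.5 (perimeter = 2·12·7.500·sin(180°/12) = 46.59 mm); the 29.5×12 cube at (14, 5.5) contributes its full rectangle (perimeter 83.00 mm); Taking the first minus the rest: starting from the r=7.5 cylinder, the 29.5×12 cube at (14, 5.5) misses the remaining region (no effect) — boundary = 46.59 mm. Overall, the cross-section is a single solid region. Total boundary length (outer) = 46.59 mm.

46.59 mm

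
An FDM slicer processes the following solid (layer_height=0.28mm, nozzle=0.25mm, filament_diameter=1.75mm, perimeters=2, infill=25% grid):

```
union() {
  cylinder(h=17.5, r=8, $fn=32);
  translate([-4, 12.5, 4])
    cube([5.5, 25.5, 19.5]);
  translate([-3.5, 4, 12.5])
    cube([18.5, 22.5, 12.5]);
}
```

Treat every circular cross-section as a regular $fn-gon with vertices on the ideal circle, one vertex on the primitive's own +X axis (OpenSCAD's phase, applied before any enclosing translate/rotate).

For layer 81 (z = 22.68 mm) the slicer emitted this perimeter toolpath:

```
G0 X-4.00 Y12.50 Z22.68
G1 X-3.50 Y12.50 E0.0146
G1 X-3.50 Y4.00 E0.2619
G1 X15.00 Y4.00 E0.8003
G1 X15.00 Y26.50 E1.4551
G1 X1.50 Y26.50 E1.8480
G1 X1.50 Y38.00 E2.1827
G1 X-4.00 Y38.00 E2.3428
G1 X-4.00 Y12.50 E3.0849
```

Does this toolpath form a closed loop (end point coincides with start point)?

yes

Start point (G0): (-4.00, 12.50). End point (last G1): the path returns to the start — closed.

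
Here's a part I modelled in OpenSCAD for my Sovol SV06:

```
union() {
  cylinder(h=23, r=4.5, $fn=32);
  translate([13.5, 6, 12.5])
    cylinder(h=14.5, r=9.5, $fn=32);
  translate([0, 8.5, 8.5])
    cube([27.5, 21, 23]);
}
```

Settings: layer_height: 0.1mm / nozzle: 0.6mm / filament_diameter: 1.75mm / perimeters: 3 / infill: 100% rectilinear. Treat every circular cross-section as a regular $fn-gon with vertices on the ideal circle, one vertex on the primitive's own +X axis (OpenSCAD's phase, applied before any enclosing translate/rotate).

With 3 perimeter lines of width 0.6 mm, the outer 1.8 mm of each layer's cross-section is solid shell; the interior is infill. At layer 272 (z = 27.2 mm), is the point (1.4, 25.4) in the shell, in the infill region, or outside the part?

At z = 27.2 mm: the cylinder is absent (z outside [0, 23]); the cylinder at (13.5, 6) does not reach this height (z outside [12.5, 27]); the cube at (0, 8.5) is present — its section is the full 27.5×21 rectangle; Taking the union: only the 27.5×21 cube at (0, 8.5) is present, so the union is just that shape — 1 connected region. Overall, the cross-section is a single solid region. The nearest boundary edge runs (0.00, 29.50)→(0.00, 8.50); distance from the point to it = 1.40 mm. The point is inside the cross-section, 1.40 mm from the nearest boundary — within the 1.8 mm shell band (3 × 0.6).

shell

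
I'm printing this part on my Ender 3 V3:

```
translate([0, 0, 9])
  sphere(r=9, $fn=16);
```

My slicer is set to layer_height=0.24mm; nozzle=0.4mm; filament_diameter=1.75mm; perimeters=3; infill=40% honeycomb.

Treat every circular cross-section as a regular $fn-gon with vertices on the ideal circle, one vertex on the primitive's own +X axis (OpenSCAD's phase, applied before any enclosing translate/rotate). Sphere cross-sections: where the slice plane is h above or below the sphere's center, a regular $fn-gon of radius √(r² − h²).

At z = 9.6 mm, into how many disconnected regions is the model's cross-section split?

1

At z = 9.6 mm: the sphere: section is a regular 16-gon, circumradius = √(r²−h²) = √(9²−0.6²) = 8.980. The result has 1 disconnected region.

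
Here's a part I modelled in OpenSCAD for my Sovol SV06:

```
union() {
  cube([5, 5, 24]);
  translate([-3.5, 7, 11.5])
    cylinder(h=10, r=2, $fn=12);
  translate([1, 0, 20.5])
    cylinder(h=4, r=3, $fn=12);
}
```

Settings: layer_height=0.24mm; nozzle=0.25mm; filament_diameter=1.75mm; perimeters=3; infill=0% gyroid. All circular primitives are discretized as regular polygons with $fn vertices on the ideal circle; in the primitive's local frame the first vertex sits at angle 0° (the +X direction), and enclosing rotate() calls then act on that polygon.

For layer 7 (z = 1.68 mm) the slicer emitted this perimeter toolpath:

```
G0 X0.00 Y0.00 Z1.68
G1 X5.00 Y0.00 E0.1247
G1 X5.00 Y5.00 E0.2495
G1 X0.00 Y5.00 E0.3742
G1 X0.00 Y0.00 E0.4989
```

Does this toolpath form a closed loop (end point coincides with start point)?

Start point (G0): (0.00, 0.00). End point (last G1): the path returns to the start — closed.

yes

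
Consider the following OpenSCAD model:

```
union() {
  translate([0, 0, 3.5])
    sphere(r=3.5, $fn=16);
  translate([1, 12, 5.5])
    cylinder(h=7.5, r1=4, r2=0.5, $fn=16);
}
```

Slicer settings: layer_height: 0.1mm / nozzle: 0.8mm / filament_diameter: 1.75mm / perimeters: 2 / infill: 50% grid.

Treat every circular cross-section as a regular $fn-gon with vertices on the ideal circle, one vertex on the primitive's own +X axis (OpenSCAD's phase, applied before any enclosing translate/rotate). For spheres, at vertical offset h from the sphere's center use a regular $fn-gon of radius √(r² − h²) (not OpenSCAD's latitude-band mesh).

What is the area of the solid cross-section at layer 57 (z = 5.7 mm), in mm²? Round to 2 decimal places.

69.41 mm²

At z = 5.7 mm: the r=3.5 sphere contributes a regular 16-gon of circumradius √(3.5²−2.2²) = 2.722 (area = (16/2)·2.722²·sin(360°/16) = 22.69 mm²); the cone at (1, 12) (r1=4→r2=0.5) has section circumradius 3.907 here — a regular 16-gon (area = (16/2)·3.907²·sin(360°/16) = 46.72 mm²); Combining (union): the 2 present regions are separate (no shared area or edge), so areas and boundary lengths simply add and each stays a separate island — area = 69.41 mm². Overall, the cross-section has 2 separate islands. Net area = 69.41 mm².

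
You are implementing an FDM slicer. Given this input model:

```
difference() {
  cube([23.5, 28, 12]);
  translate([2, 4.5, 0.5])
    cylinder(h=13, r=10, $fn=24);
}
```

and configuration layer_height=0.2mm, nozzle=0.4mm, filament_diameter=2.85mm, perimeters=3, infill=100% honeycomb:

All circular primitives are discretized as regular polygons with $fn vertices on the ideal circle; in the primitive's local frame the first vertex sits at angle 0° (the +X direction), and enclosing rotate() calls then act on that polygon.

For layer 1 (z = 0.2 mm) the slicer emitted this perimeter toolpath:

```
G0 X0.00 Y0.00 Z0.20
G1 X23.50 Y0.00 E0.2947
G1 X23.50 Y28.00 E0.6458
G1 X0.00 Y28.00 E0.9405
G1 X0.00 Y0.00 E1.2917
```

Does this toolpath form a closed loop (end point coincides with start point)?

Start point (G0): (0.00, 0.00). End point (last G1): the path returns to the start — closed.

yes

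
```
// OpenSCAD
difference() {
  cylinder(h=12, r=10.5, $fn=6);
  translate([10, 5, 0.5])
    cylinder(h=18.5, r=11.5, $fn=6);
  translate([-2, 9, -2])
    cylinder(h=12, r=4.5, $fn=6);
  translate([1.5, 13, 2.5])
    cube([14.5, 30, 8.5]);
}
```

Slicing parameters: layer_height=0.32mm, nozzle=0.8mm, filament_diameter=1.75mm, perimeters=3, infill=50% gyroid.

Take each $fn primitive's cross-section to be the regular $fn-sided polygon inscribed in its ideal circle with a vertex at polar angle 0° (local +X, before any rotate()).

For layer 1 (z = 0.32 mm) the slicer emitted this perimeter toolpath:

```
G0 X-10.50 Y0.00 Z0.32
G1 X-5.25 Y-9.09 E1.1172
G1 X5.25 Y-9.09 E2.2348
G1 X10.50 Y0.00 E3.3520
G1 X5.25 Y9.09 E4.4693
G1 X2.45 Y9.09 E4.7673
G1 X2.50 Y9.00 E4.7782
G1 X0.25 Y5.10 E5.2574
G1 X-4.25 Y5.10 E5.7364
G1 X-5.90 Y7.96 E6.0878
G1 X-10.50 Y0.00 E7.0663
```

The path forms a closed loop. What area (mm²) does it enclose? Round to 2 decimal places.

Apply the shoelace formula to the sequence of (X, Y) vertices; enclosed area = 259.92 mm².

259.92 mm²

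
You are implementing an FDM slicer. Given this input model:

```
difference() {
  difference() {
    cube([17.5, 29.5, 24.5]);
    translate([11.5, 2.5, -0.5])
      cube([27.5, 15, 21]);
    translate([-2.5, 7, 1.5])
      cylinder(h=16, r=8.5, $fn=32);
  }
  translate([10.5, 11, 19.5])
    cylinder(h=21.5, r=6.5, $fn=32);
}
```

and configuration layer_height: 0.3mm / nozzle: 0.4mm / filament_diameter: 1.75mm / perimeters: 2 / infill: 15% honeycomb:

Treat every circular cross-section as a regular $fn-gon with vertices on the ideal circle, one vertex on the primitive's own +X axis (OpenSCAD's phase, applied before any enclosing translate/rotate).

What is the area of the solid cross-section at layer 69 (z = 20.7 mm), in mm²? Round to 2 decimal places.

384.37 mm²

At z = 20.7 mm: the cube (footprint 17.5×29.5) is included at this height (area 516.25 mm²); the cube at (11.5, 2.5) is not intersected at this z (z outside [-0.5, 20.5]); the cylinder at (-2.5, 7) does not reach this height (z outside [1.5, 17.5]); After the difference (first − rest): none of the subtracted shapes is present at this height, so the 17.5×29.5 cube is unchanged — area = 516.25 mm²; the r=6.5 cylinder at (10.5, 11) gives a regular 32-gon of circumradius 6.5 (constant along its height) (area = (32/2)·6.500²·sin(360°/32) = 131.88 mm²); Taking the first minus the rest: starting from the result so far (516.25 mm²), the r=6.5 cylinder at (10.5, 11) lies wholly inside it (removes its full 131.88 mm² and its 40.78 mm outline becomes a hole wall) — area = 384.37 mm². Overall, the cross-section is one region with 1 hole. Net area = 384.37 mm².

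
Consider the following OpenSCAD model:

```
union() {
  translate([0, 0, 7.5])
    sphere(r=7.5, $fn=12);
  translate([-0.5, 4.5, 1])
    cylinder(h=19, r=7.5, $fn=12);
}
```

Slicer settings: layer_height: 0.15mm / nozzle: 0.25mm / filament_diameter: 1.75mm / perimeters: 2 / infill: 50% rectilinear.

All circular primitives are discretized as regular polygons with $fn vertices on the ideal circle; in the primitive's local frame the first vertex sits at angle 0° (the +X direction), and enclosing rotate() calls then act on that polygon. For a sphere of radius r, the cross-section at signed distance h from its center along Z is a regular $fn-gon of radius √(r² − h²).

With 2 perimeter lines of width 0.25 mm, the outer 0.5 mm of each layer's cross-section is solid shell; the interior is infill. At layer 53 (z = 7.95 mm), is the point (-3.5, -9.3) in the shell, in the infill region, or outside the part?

outside

At z = 7.95 mm: the r=7.5 sphere contributes a regular 12-gon of circumradius √(7.5²−0.45²) = 7.486; the r=7.5 cylinder at (-0.5, 4.5) contributes a regular 12-gon of circumradius 7.5; Combining (union): the regions partially overlap (shared area 103.25 mm²), so overlapping operands fuse into one piece — 1 connected region. Overall, the cross-section is a single solid region. The nearest boundary edge runs (-0.00, -7.49)→(-3.74, -6.48); distance from the point to it = 2.66 mm. The point is not inside any of the regions above, so it lies outside the cross-section (2.66 mm from the nearest boundary).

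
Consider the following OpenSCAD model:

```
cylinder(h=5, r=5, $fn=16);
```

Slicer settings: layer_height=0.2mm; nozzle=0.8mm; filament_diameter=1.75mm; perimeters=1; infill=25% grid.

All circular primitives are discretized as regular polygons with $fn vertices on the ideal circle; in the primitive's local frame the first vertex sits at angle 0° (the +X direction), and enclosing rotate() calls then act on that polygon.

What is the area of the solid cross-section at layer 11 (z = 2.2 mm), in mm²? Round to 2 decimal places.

76.54 mm²

At z = 2.2 mm: the r=5 cylinder contributes a regular 16-gon of circumradius 5 (area = (16/2)·5.000²·sin(360°/16) = 76.54 mm²). Overall, the cross-section is a single solid region. Net area = 76.54 mm².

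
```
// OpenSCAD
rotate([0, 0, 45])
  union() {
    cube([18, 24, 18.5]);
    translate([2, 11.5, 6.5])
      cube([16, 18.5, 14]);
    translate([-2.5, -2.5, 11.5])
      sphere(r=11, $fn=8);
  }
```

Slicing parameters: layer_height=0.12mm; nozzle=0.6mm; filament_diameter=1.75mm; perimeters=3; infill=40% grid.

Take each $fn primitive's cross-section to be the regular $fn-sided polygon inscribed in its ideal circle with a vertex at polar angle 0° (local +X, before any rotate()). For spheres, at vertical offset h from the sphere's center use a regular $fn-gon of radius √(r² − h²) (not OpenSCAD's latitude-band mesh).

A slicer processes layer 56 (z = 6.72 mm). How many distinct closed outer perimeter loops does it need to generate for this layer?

1

At z = 6.72 mm: the cube (footprint 18×24) is included at this height; the cube at (2, 11.5) is present — its section is the full 16×18.5 rectangle; the sphere at (-2.5, -2.5): section is a regular 8-gon, circumradius = √(r²−h²) = √(11²−4.78²) = 9.907; Taking the union: the regions partially overlap (shared area 228.71 mm²), so overlapping operands fuse into one piece — 1 connected region; (whole slice rotated 45° about Z — lengths, areas and connectivity unchanged). The result has 1 disconnected region.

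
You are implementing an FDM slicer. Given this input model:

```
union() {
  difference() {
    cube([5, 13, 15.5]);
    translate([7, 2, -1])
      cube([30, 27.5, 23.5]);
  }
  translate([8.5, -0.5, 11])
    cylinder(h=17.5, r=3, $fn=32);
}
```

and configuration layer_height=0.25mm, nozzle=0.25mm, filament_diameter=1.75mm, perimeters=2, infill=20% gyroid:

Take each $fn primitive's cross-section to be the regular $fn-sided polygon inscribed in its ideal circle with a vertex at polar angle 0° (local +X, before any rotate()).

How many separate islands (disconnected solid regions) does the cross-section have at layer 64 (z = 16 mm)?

1

At z = 16 mm: the cube is absent (z outside [0, 15.5]); the cube at (7, 2) is present — its section is the full 30×27.5 rectangle; Subtracting the remaining from the first: the first operand is absent here, so nothing remains; the cylinder at (8.5, -0.5): section is a regular 32-gon, circumradius r=3; Combining (union): only the r=3 cylinder at (8.5, -0.5) is present, so the union is just that shape — 1 connected region. Overall, the cross-section is a single solid region. Island count = 1.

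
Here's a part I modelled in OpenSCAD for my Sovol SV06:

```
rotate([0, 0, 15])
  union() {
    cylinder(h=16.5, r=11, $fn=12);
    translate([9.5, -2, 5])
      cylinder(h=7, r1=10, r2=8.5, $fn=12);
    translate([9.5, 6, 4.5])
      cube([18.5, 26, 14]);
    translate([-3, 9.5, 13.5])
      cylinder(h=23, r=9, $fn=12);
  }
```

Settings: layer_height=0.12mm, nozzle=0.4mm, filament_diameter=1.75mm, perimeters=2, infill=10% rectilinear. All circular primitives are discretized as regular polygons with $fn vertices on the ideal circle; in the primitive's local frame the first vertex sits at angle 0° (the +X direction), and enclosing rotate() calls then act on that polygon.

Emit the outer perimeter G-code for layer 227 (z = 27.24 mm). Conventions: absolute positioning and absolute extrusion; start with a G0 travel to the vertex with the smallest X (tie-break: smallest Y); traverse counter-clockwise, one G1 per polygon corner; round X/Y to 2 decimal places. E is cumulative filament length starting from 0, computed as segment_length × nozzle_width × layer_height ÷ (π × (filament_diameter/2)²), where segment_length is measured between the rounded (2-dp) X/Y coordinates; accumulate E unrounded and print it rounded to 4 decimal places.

G0 X-14.05 Y6.07 Z27.24
G1 X-11.72 Y2.04 E0.0929
G1 X-7.69 Y-0.29 E0.1858
G1 X-3.03 Y-0.29 E0.2788
G1 X1.01 Y2.04 E0.3719
G1 X3.34 Y6.07 E0.4648
G1 X3.34 Y10.73 E0.5578
G1 X1.01 Y14.76 E0.6506
G1 X-3.03 Y17.09 E0.7437
G1 X-7.69 Y17.09 E0.8367
G1 X-11.72 Y14.76 E0.9296
G1 X-14.05 Y10.73 E1.0225
G1 X-14.05 Y6.07 E1.1155

At z = 27.24 mm: the cylinder is absent (z outside [0, 16.5]); the cone at (9.5, -2) does not reach this height (z outside [5, 12]); the cube at (9.5, 6) is not intersected at this z (z outside [4.5, 18.5]); the cylinder at (-3, 9.5): section is a regular 12-gon, circumradius r=9; Taking the union: only the r=9 cylinder at (-3, 9.5) is present, so the union is just that shape — 1 connected region; (whole slice rotated 15° about Z — lengths, areas and connectivity unchanged). The outline is a single polygon with 12 vertices. Extrusion per mm of travel: 0.4 × 0.12 / (π × 0.875²) = 0.019956. Accumulating E over each segment gives final E = 1.1155.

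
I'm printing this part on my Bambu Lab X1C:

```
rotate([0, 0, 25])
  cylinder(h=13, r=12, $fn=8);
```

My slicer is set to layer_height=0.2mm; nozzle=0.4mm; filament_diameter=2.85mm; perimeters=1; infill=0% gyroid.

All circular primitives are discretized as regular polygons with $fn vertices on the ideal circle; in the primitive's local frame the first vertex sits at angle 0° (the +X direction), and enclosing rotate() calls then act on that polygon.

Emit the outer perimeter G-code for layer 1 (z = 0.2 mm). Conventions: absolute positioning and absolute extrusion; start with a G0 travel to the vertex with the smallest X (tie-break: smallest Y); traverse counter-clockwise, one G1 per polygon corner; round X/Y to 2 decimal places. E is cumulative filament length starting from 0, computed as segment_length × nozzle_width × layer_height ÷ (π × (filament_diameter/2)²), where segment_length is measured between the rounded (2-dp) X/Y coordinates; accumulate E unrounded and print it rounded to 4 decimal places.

G0 X-11.28 Y4.10 Z0.20
G1 X-10.88 Y-5.07 E0.1151
G1 X-4.10 Y-11.28 E0.2304
G1 X5.07 Y-10.88 E0.3455
G1 X11.28 Y-4.10 E0.4608
G1 X10.88 Y5.07 E0.5759
G1 X4.10 Y11.28 E0.6912
G1 X-5.07 Y10.88 E0.8063
G1 X-11.28 Y4.10 E0.9216

At z = 0.2 mm: the r=12 cylinder gives a regular 8-gon of circumradius 12 (constant along its height); (whole slice rotated 25° about Z — lengths, areas and connectivity unchanged). The outline is a single polygon with 8 vertices. Extrusion per mm of travel: 0.4 × 0.2 / (π × 1.425²) = 0.012540. Accumulating E over each segment gives final E = 0.9216.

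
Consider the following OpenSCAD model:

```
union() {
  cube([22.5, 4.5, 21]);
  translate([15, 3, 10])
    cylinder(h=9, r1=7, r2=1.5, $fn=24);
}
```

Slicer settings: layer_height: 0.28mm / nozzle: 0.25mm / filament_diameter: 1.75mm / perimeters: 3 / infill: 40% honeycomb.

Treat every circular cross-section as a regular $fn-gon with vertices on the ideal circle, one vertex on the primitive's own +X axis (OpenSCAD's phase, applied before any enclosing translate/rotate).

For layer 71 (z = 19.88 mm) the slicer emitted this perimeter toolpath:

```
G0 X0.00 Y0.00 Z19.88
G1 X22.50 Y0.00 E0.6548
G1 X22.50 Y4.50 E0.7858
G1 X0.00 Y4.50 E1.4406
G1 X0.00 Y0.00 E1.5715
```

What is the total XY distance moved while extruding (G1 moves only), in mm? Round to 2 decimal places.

54.00 mm

Sum the Euclidean lengths of each G1 segment: total = 54.00 mm.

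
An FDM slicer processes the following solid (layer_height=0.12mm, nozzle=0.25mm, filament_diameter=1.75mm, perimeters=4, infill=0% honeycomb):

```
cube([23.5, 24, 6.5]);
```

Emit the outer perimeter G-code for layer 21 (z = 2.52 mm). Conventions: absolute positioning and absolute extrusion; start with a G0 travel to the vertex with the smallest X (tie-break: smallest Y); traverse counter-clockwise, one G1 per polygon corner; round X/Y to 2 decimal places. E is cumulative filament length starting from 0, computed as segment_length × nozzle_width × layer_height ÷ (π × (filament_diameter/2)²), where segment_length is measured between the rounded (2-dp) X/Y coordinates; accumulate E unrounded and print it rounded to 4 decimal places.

At z = 2.52 mm: the cube (footprint 23.5×24) is included at this height. The outline is a single polygon with 4 vertices. Extrusion per mm of travel: 0.25 × 0.12 / (π × 0.875²) = 0.012473. Accumulating E over each segment gives final E = 1.1849.

G0 X0.00 Y0.00 Z2.52
G1 X23.50 Y0.00 E0.2931
G1 X23.50 Y24.00 E0.5924
G1 X0.00 Y24.00 E0.8856
G1 X0.00 Y0.00 E1.1849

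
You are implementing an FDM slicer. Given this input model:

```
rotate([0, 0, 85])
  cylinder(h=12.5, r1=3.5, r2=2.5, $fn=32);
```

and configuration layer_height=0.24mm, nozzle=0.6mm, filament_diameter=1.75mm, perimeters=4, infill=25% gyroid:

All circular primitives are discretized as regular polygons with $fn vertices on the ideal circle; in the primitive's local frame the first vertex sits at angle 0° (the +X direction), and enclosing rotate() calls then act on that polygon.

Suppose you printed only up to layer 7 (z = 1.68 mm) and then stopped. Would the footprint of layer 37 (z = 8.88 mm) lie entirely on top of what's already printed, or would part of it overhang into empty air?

entirely on top

Compare the two slices. At z = 1.68: the cone: at t=0.134 of its height the radius interpolates to r₁+(r₂−r₁)t = 3.366, giving a regular 32-gon of that circumradius (area = (32/2)·3.366²·sin(360°/32) = 35.36 mm²); (whole slice rotated 85° about Z — lengths, areas and connectivity unchanged). At z = 8.88: the cone: at t=0.710 of its height the radius interpolates to r₁+(r₂−r₁)t = 2.790, giving a regular 32-gon of that circumradius (area = (32/2)·2.790²·sin(360°/32) = 24.29 mm²); (whole slice rotated 85° about Z — lengths, areas and connectivity unchanged). Checking containment: the cross-section at z = 8.88 is a subset of the cross-section at z = 1.68.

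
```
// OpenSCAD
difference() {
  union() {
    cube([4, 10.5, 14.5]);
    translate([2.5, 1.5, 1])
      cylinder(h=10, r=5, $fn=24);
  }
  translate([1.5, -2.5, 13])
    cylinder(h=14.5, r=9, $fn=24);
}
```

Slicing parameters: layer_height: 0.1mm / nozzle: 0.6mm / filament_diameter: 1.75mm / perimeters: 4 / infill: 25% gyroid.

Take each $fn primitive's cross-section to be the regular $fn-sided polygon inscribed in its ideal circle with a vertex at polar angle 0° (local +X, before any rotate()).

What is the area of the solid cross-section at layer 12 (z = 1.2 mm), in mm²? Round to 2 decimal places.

94.42 mm²

At z = 1.2 mm: the cube is present — its section is the full 4×10.5 rectangle (area 42.00 mm²); the r=5 cylinder at (2.5, 1.5) gives a regular 24-gon of circumradius 5 (constant along its height) (area = (24/2)·5.000²·sin(360°/24) = 77.65 mm²); Taking the union: the regions partially overlap — summed areas 119.65 mm² minus the doubly-counted overlap 25.23 mm² gives 94.42 mm² — area = 94.42 mm²; the cylinder at (1.5, -2.5) does not reach this height (z outside [13, 27.5]); After the difference (first − rest): none of the subtracted shapes is present at this height, so that combined region is unchanged — area = 94.42 mm². Overall, the cross-section is a single solid region. Net area = 94.42 mm².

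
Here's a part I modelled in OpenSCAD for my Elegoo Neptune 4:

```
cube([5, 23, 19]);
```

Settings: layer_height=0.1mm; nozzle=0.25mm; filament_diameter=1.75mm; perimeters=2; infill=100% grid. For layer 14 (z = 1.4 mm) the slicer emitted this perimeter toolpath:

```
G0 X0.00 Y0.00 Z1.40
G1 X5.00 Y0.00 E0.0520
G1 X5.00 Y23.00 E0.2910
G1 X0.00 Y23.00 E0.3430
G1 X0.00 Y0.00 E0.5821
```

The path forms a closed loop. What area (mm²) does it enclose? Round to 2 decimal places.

115.00 mm²

Apply the shoelace formula to the sequence of (X, Y) vertices; enclosed area = 115.00 mm².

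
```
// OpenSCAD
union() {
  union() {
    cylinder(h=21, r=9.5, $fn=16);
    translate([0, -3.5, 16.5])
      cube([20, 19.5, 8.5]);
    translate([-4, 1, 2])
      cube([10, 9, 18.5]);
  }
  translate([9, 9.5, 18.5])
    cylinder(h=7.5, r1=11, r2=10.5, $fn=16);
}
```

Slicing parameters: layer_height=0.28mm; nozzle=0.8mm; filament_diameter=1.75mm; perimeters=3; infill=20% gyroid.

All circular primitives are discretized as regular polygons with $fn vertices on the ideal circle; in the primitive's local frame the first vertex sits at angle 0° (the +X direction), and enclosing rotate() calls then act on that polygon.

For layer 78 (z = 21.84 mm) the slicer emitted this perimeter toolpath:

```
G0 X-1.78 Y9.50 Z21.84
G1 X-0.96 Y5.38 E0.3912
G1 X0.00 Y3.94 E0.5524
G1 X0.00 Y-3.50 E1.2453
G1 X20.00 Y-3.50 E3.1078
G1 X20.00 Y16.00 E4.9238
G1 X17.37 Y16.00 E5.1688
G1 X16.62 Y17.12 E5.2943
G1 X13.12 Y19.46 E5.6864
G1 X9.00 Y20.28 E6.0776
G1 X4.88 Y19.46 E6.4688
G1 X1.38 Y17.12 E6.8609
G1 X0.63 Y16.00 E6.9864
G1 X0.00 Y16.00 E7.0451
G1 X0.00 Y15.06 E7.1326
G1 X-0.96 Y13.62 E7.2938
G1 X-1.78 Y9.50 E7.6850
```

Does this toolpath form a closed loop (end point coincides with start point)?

Start point (G0): (-1.78, 9.50). End point (last G1): the path returns to the start — closed.

yes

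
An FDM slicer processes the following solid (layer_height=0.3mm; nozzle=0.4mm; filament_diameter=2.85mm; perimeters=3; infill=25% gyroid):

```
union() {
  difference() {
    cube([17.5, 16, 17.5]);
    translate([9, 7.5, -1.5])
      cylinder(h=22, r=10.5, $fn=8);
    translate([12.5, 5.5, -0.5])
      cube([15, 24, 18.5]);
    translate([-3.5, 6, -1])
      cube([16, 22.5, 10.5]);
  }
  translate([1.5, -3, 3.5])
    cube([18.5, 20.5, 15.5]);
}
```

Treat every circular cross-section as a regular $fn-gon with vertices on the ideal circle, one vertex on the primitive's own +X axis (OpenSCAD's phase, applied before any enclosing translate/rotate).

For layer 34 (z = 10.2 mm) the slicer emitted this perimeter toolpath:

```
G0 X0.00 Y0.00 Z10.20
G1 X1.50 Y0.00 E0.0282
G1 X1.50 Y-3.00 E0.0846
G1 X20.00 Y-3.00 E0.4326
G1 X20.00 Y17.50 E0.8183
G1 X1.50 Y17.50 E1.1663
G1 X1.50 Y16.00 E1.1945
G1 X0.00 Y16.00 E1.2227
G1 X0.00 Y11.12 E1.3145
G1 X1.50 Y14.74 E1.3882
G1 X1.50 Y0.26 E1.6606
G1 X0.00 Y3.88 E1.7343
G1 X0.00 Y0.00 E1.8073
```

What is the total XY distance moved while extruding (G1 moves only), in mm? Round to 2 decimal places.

96.08 mm

Sum the Euclidean lengths of each G1 segment: total = 96.08 mm.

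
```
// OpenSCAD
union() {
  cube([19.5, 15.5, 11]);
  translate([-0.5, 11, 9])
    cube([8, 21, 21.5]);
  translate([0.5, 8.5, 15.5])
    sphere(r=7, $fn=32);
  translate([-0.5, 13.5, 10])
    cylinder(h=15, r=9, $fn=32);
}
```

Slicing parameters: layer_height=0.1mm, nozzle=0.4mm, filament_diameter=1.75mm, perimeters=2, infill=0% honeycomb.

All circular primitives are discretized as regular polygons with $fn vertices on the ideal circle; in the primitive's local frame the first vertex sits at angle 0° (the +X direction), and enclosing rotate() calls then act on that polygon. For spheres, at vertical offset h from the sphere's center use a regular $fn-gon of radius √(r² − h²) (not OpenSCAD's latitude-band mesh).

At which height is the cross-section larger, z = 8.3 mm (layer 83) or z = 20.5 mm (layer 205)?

Layer 83 (z = 8.3): the 19.5×15.5 cube contributes its full rectangle (area 302.25 mm²); the cube at (-0.5, 11) is not intersected at this z (z outside [9, 30.5]); the sphere at (0.5, 8.5) is absent (|z−center|=7.200 > r=7); the cylinder at (-0.5, 13.5) does not reach this height (z outside [10, 25]); Merging all regions: only the 19.5×15.5 cube is present, so the union is just that shape — area = 302.25 mm². So its area = 302.25 mm². Layer 205 (z = 20.5): the cube does not reach this height (z outside [0, 11]); the cube at (-0.5, 11) (footprint 8×21) is included at this height (area 168.00 mm²); the r=7 sphere at (0.5, 8.5) slices to a regular 32-gon of circumradius 4.899 (√(r²−h²) with h=5 from center) (area = (32/2)·4.899²·sin(360°/32) = 74.91 mm²); the cylinder at (-0.5, 13.5): section is a regular 32-gon, circumradius r=9 (area = (32/2)·9.000²·sin(360°/32) = 252.84 mm²); Combining (union): the regions partially overlap — summed areas 495.75 mm² minus the doubly-counted overlap 149.88 mm² gives 345.87 mm² — area = 345.87 mm². So its area = 345.87 mm². Layer 205 is larger (345.87 vs 302.25 mm²).

layer 205 (z = 20.5 mm)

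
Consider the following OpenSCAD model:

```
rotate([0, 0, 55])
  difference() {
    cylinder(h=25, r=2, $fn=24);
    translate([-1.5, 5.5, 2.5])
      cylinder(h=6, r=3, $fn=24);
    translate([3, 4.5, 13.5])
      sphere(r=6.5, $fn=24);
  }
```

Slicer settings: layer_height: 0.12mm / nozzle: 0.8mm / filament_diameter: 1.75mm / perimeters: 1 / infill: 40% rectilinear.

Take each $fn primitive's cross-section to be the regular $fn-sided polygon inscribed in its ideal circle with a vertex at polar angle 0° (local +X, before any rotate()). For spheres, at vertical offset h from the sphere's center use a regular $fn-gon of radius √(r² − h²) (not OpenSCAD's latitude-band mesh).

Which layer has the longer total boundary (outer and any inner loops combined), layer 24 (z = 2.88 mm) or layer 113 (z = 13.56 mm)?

layer 24 (z = 2.88 mm)

Layer 24 (z = 2.88): the cylinder: section is a regular 24-gon, circumradius r=2 (perimeter = 2·24·2.000·sin(180°/24) = 12.53 mm); the r=3 cylinder at (-1.5, 5.5) contributes a regular 24-gon of circumradius 3 (perimeter = 2·24·3.000·sin(180°/24) = 18.80 mm); the sphere at (3, 4.5) is absent (|z−center|=10.620 > r=6.5); Taking the first minus the rest: starting from the r=2 cylinder, the r=3 cylinder at (-1.5, 5.5) misses the remaining region (no effect) — boundary = 12.53 mm; (whole slice rotated 55° about Z — lengths, areas and connectivity unchanged). So its perimeter = 12.53 mm. Layer 113 (z = 13.56): the r=2 cylinder contributes a regular 24-gon of circumradius 2 (perimeter = 2·24·2.000·sin(180°/24) = 12.53 mm); the cylinder at (-1.5, 5.5) is absent (z outside [2.5, 8.5]); the r=6.5 sphere at (3, 4.5) contributes a regular 24-gon of circumradius √(6.5²−0.06²) = 6.500 (perimeter = 2·24·6.500·sin(180°/24) = 40.72 mm); Subtracting the remaining from the first: starting from the r=2 cylinder, the r=6.5 sphere at (3, 4.5) partially overlaps it — only the 9.91 mm² overlap (of its 131.21 mm²) is removed, clipping the outline — boundary = 8.35 mm; (whole slice rotated 55° about Z — lengths, areas and connectivity unchanged). So its perimeter = 8.35 mm. Layer 24 is larger (12.53 vs 8.35 mm).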